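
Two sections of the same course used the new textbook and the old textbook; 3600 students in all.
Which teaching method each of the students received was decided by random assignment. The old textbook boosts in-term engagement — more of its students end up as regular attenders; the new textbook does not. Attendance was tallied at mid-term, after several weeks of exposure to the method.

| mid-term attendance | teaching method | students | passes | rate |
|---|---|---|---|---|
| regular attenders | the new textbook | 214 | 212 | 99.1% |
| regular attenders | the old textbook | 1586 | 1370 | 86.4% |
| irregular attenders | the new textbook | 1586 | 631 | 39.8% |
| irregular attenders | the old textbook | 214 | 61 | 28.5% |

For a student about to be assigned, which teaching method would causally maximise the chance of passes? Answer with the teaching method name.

the old textbook

The stratified and pooled comparisons disagree (the new textbook wins within each mid-term attendance; the old textbook wins overall), so the answer turns on the causal role of mid-term attendance.
Mid-term attendance is downstream of the teaching method. One should not condition on a consequence of treatment, so the overall rates are the right comparison.
Pooled: the new textbook 46.8% vs the old textbook 79.5%; the old textbook is higher overall.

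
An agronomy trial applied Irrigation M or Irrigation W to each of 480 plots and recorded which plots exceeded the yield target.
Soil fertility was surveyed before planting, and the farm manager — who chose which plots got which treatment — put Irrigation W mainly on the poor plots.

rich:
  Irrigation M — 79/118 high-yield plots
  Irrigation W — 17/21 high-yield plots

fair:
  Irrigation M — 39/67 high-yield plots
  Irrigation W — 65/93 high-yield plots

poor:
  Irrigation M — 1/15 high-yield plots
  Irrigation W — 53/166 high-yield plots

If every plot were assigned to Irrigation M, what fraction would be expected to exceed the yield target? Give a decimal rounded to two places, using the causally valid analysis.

Within every soil fertility level Irrigation W has the higher rate, yet pooled Irrigation M does — Simpson's reversal.
Since soil fertility is a pre-existing factor (not a product of the irrigation) and it affects the outcome on its own, it is a confounder. The stratified rates, not the pooled rate, identify the causal effect.
Standardising Irrigation M to the population soil fertility mix: 0.290·79/118 + 0.333·39/67 + 0.377·1/15 = 0.413.

0.41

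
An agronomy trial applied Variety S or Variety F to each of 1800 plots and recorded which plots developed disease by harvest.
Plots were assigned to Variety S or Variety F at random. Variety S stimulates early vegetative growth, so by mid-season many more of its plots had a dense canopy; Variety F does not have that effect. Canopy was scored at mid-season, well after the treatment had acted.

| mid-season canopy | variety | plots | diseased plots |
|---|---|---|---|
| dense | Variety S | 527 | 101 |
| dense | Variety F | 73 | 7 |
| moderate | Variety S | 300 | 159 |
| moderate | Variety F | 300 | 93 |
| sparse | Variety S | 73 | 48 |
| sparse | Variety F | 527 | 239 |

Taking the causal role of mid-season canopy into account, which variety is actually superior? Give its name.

Variety S

Within every mid-season canopy level Variety F has the lower rate, yet pooled Variety S does — Simpson's reversal.
Mid-season canopy is recorded after the variety and is itself shifted by it — it sits on the causal path from variety to outcome. Conditioning on a mediator would strip out part of the effect we want; the pooled comparison gives the total causal effect.
Pooled: Variety S 34.2% vs Variety F 37.7%; Variety S is lower overall.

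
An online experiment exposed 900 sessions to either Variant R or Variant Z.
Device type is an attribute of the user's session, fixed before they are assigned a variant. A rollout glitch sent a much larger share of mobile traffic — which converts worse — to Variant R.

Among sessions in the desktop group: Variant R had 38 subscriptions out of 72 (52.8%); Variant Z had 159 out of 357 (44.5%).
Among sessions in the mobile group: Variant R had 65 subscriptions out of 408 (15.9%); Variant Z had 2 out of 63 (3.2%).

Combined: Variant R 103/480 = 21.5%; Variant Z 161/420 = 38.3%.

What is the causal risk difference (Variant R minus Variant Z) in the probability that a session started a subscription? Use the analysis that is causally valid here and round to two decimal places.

+0.11

Device type is set before the variant has any effect — it is not caused by the variant — and it independently drives the outcome. That makes it a confounder, so the causal comparison is within device type levels.
Adjusting over the population distribution of device type: 0.477·(0.528−0.445) + 0.523·(0.159−0.032) = +0.106.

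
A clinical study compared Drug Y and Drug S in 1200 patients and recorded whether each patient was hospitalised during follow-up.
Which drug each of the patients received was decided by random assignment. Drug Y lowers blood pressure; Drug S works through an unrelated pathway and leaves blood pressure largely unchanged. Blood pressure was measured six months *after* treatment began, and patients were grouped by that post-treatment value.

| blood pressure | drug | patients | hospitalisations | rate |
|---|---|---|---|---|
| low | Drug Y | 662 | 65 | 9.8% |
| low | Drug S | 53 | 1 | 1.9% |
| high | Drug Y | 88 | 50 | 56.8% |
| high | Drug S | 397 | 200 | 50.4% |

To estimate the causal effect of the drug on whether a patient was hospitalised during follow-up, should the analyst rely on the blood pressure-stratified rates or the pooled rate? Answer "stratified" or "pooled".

pooled

The blood pressure-specific comparison favours Drug S throughout, but the pooled figures favour Drug Y. The question is whether to condition on blood pressure.
Blood pressure here is a post-treatment variable shaped by the drug; conditioning on it would introduce bias rather than remove it. The overall comparison is the causal one.
Pooled: Drug Y 15.3% vs Drug S 44.7%; Drug Y is lower overall.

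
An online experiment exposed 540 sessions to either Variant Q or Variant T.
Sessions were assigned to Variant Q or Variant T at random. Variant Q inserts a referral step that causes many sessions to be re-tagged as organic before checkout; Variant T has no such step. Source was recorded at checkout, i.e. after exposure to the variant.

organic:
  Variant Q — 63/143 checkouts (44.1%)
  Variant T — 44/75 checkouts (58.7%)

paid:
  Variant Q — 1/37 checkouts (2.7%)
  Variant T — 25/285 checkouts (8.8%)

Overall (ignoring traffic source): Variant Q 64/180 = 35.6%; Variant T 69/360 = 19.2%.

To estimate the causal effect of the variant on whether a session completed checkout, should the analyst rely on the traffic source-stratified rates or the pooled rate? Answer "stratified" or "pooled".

The stratified and pooled comparisons disagree (Variant T wins within each traffic source; Variant Q wins overall), so the answer turns on the causal role of traffic source.
Traffic source lies on the pathway variant → traffic source → outcome, so adjusting for it blocks the indirect effect. For the total causal effect of variant, use the unadjusted pooled rates.
Pooled: Variant Q 35.6% vs Variant T 19.2%; Variant Q is higher overall.

pooled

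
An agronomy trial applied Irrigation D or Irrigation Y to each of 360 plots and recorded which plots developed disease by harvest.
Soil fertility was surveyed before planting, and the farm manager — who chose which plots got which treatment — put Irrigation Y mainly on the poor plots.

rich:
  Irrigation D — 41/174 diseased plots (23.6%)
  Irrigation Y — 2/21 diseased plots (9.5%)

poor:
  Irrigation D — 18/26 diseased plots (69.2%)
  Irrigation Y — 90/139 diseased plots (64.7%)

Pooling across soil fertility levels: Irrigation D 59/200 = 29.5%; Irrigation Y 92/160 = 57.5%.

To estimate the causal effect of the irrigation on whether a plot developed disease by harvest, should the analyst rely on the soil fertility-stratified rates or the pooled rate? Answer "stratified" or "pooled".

Irrigation Y is lower inside every soil fertility stratum but Irrigation D is lower in aggregate. Whether to stratify depends on how soil fertility relates to the irrigation.
Soil fertility is set before the irrigation has any effect — it is not caused by the irrigation — and it independently drives the outcome. That makes it a confounder, so the causal comparison is within soil fertility levels.
Within each level — rich: 23.6% vs 9.5%; poor: 69.2% vs 64.7% — Irrigation Y is lower every time.

stratified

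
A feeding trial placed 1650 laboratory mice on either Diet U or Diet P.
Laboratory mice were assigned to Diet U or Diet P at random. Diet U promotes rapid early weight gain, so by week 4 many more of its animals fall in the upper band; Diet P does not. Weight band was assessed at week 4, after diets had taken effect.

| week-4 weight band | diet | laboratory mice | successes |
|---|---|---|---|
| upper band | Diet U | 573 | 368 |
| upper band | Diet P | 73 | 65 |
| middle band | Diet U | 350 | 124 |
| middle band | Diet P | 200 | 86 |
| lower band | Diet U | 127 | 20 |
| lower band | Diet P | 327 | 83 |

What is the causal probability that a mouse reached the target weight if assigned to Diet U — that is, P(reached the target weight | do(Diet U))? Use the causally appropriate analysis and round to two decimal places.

0.49

Week-4 weight band here is a post-treatment variable shaped by the diet; conditioning on it would introduce bias rather than remove it. The overall comparison is the causal one.
So P(outcome | do(Diet U)) is just the pooled rate for Diet U: 512/1050 = 0.488.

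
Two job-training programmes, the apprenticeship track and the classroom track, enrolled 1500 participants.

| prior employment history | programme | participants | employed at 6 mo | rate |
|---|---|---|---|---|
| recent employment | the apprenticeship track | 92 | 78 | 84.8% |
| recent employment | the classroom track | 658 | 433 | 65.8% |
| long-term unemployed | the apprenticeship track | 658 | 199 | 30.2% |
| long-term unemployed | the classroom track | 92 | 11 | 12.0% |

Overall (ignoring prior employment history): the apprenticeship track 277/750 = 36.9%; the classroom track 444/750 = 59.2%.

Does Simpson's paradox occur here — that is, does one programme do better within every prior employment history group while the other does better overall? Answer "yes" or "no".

yes

Within each prior employment history level (recent employment 84.8% vs 65.8%; long-term unemployed 30.2% vs 12.0%), the apprenticeship track has the higher rate every time. Pooled: 36.9% vs 59.2% — the classroom track has the higher rate overall. The two comparisons disagree.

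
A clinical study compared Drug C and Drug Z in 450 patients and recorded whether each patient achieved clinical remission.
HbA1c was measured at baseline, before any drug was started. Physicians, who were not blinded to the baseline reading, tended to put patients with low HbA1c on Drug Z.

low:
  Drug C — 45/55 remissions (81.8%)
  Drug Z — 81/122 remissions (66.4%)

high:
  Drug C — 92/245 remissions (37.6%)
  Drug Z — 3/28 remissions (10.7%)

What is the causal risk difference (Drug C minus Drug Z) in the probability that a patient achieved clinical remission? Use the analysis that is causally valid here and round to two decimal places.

+0.22

Since HbA1c is a pre-existing factor (not a product of the drug) and it affects the outcome on its own, it is a confounder. The stratified rates, not the pooled rate, identify the causal effect.
Adjusting over the population distribution of HbA1c: 0.393·(0.818−0.664) + 0.607·(0.376−0.107) = +0.223.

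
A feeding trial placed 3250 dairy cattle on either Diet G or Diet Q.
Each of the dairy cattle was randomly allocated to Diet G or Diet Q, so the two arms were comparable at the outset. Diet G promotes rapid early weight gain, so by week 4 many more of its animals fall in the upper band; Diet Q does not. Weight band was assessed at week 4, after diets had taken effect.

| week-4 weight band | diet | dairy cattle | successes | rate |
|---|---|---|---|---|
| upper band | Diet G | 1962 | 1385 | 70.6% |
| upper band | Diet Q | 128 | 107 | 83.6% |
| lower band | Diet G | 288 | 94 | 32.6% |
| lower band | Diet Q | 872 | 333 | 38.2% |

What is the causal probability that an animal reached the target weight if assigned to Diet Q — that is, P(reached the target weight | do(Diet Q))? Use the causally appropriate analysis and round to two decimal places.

The distribution of week-4 weight band is itself part of what the diet does — it is an intermediate outcome. Holding it fixed would remove that part of the effect; the total effect is the pooled difference.
So P(outcome | do(Diet Q)) is just the pooled rate for Diet Q: 440/1000 = 0.440.

0.44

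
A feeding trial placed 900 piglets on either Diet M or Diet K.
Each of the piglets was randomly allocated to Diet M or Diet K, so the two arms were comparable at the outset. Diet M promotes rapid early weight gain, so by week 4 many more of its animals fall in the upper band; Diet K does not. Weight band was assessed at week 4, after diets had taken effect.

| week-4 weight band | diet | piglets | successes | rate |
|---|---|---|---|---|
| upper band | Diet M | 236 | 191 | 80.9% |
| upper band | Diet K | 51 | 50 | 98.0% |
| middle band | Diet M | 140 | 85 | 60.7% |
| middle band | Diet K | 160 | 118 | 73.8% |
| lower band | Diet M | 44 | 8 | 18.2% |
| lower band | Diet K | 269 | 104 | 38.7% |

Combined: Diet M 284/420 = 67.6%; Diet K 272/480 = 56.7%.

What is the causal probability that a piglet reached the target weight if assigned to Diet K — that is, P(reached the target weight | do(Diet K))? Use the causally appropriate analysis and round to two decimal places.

Week-4 weight band is recorded after the diet and is itself shifted by it — it sits on the causal path from diet to outcome. Conditioning on a mediator would strip out part of the effect we want; the pooled comparison gives the total causal effect.
So P(outcome | do(Diet K)) is just the pooled rate for Diet K: 272/480 = 0.567.

0.57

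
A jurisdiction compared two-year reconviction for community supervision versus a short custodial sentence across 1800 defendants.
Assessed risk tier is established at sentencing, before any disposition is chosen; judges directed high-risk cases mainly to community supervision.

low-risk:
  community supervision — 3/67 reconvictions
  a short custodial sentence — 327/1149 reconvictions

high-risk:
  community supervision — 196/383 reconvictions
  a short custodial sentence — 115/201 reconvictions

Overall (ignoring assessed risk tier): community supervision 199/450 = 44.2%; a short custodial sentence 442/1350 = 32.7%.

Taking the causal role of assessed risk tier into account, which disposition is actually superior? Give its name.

community supervision

Assessed risk tier differs across dispositions for reasons unrelated to any effect of the disposition itself, and it separately predicts the outcome — a classic confounder. We must compare within assessed risk tier levels.
Within each level — low-risk: 4.5% vs 28.5%; high-risk: 51.2% vs 57.2% — community supervision is lower every time.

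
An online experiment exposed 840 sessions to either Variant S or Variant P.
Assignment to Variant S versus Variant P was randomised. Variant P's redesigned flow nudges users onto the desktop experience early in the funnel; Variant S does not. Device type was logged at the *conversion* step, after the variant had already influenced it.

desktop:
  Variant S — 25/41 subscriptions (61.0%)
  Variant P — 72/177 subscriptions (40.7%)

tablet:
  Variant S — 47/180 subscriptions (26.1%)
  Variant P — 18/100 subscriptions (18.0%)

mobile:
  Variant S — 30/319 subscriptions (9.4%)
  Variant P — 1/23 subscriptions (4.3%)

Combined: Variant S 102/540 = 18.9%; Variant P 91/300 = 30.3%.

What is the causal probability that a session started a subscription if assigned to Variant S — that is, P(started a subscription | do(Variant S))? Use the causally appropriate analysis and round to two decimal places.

0.19

Device type is downstream of the variant. One should not condition on a consequence of treatment, so the overall rates are the right comparison.
So P(outcome | do(Variant S)) is just the pooled rate for Variant S: 102/540 = 0.189.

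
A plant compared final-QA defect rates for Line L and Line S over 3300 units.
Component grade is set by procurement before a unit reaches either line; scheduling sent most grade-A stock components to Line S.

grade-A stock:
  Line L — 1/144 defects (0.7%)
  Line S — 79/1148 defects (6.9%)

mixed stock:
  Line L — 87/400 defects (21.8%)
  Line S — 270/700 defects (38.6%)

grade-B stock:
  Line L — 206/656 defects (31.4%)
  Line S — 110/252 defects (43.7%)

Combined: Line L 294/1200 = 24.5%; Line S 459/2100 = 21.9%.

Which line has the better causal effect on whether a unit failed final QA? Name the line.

Line L

The stratified and pooled comparisons disagree (Line L wins within each component grade; Line S wins overall), so the answer turns on the causal role of component grade.
Nothing the line does changes component grade; the imbalance is an allocation artefact. With component grade also predicting the outcome, the pooled figure is confounded, and the within-stratum comparison is the causal one.
Within each level — grade-A stock: 0.7% vs 6.9%; mixed stock: 21.8% vs 38.6%; grade-B stock: 31.4% vs 43.7% — Line L is lower every time.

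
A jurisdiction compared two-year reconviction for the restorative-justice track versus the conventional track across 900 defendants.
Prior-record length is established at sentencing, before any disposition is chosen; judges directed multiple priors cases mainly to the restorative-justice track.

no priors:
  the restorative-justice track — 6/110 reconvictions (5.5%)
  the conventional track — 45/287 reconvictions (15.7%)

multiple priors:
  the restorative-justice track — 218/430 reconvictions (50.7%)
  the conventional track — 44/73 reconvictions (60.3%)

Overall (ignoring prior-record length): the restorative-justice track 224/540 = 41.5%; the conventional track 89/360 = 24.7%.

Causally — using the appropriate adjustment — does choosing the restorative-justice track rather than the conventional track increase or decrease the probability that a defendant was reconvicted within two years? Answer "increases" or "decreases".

Prior-record length satisfies the back-door criterion: it is not a descendant of the disposition, and it blocks the spurious path from disposition to outcome. Adjusting for it (i.e., using the within-prior-record length rates) gives the causal effect.
Within each level — no priors: 5.5% vs 15.7%; multiple priors: 50.7% vs 60.3% — the restorative-justice track is lower every time.

decreases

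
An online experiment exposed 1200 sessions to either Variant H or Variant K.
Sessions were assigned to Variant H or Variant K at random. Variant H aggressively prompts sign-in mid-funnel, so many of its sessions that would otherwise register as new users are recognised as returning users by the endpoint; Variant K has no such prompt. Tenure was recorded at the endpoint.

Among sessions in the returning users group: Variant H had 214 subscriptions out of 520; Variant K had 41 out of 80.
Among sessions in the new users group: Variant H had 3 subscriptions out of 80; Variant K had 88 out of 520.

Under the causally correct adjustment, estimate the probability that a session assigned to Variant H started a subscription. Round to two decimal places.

0.36

Because the variant influences user tenure, user tenure is a post-treatment mediator, not a confounder. Stratifying on it would bias the estimate; the causal effect is the crude pooled difference.
So P(outcome | do(Variant H)) is just the pooled rate for Variant H: 217/600 = 0.362.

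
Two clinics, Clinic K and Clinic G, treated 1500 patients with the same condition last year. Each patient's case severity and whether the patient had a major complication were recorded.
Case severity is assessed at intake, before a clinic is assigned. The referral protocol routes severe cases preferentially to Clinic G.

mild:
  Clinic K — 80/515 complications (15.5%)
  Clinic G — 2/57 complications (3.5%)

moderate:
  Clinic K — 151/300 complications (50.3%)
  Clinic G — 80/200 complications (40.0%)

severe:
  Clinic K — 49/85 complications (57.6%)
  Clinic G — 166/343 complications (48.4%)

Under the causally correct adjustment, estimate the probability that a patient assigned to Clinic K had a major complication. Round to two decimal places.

Case severity differs across clinics for reasons unrelated to any effect of the clinic itself, and it separately predicts the outcome — a classic confounder. We must compare within case severity levels.
Standardising Clinic K to the population case severity mix: 0.381·80/515 + 0.333·151/300 + 0.285·49/85 = 0.392.

0.39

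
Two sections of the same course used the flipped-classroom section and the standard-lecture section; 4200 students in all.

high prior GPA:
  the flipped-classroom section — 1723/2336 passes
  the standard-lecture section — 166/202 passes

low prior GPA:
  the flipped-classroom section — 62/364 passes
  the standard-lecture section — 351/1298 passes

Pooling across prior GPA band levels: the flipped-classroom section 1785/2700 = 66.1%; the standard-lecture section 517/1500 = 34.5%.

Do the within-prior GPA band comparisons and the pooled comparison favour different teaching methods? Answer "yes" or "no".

Within each prior GPA band level (high prior GPA 73.8% vs 82.2%; low prior GPA 17.0% vs 27.0%), the standard-lecture section has the higher rate every time. Pooled: 66.1% vs 34.5% — the flipped-classroom section has the higher rate overall. The two comparisons disagree.

yes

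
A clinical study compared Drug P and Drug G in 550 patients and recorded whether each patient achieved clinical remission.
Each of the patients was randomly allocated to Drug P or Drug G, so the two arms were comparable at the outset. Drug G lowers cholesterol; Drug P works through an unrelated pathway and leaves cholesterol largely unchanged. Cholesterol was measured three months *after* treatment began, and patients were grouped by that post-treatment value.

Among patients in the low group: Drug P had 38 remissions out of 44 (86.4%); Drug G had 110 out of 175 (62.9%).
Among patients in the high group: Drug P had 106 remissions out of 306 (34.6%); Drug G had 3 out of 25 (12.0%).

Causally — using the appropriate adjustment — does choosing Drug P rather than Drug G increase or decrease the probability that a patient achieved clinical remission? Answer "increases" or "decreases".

The cholesterol-specific comparison favours Drug P throughout, but the pooled figures favour Drug G. The question is whether to condition on cholesterol.
The distribution of cholesterol is itself part of what the drug does — it is an intermediate outcome. Holding it fixed would remove that part of the effect; the total effect is the pooled difference.
Pooled: Drug P 41.1% vs Drug G 56.5%; Drug G is higher overall.

decreases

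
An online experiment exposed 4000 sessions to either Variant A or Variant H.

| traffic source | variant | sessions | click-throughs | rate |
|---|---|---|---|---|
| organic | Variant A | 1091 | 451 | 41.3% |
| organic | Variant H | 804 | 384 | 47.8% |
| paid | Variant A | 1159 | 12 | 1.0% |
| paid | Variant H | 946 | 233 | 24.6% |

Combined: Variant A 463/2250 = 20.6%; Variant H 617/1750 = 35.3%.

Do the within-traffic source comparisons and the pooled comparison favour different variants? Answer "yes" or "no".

Within each traffic source level (organic 41.3% vs 47.8%; paid 1.0% vs 24.6%), Variant H has the higher rate every time. Pooled: 20.6% vs 35.3% — Variant H has the higher rate overall. They agree.

no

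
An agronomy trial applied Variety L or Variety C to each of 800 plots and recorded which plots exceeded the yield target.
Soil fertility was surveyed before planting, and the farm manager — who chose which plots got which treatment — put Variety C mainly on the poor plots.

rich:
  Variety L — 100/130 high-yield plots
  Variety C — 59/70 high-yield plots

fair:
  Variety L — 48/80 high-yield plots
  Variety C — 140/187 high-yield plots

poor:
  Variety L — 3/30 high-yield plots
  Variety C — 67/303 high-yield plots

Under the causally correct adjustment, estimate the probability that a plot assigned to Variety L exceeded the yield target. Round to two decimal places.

0.43

Since soil fertility is a pre-existing factor (not a product of the variety) and it affects the outcome on its own, it is a confounder. The stratified rates, not the pooled rate, identify the causal effect.
Standardising Variety L to the population soil fertility mix: 0.250·100/130 + 0.334·48/80 + 0.416·3/30 = 0.434.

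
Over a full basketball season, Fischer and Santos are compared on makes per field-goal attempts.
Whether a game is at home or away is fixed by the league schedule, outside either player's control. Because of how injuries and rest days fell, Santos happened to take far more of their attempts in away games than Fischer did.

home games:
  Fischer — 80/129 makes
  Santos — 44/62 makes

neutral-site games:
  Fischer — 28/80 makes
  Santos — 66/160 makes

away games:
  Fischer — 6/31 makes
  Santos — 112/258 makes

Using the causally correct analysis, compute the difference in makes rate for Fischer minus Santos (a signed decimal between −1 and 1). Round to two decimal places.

The stratified and pooled comparisons disagree (Santos wins within each game venue; Fischer wins overall), so the answer turns on the causal role of game venue.
Nothing the player does changes game venue; the imbalance is an allocation artefact. With game venue also predicting the outcome, the pooled figure is confounded, and the within-stratum comparison is the causal one.
Adjusting over the population distribution of game venue: 0.265·(0.620−0.710) + 0.333·(0.350−0.412) + 0.401·(0.194−0.434) = -0.141.

-0.14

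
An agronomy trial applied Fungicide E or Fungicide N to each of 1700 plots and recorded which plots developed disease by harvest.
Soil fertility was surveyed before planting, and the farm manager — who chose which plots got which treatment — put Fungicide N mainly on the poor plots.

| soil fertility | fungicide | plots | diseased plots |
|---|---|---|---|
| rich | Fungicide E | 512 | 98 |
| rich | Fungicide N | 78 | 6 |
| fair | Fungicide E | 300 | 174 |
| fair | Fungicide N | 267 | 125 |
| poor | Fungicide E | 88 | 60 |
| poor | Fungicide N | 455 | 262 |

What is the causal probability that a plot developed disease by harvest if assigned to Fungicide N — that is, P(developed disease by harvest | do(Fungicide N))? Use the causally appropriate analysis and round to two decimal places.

Soil fertility is set before the fungicide has any effect — it is not caused by the fungicide — and it independently drives the outcome. That makes it a confounder, so the causal comparison is within soil fertility levels.
Standardising Fungicide N to the population soil fertility mix: 0.347·6/78 + 0.334·125/267 + 0.319·262/455 = 0.367.

0.37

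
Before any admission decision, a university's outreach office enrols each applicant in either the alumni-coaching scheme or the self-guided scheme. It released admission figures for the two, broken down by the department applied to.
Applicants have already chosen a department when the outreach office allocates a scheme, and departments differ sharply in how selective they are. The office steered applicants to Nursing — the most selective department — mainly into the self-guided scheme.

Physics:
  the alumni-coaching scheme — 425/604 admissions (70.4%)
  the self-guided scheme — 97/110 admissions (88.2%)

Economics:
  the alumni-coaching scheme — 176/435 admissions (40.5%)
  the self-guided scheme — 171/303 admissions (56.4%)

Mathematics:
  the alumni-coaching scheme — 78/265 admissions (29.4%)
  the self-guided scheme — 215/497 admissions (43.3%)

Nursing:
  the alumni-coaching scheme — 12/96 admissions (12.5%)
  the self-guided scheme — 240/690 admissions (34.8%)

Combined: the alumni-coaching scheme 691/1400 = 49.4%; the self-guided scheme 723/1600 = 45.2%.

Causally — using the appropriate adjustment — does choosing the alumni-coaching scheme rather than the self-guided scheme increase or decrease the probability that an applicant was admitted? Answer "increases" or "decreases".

decreases

Since department is a pre-existing factor (not a product of the outreach scheme) and it affects the outcome on its own, it is a confounder. The stratified rates, not the pooled rate, identify the causal effect.
Within each level — Physics: 70.4% vs 88.2%; Economics: 40.5% vs 56.4%; Mathematics: 29.4% vs 43.3%; Nursing: 12.5% vs 34.8% — the self-guided scheme is higher every time.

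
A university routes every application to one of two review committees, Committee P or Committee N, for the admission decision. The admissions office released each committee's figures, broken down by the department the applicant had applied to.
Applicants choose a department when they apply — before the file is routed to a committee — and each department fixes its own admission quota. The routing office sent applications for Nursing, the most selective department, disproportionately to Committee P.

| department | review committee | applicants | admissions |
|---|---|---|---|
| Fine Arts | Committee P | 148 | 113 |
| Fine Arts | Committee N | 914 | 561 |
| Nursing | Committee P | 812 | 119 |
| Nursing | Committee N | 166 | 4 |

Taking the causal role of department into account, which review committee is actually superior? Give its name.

Committee P

Nothing the review committee does changes department; the imbalance is an allocation artefact. With department also predicting the outcome, the pooled figure is confounded, and the within-stratum comparison is the causal one.
Within each level — Fine Arts: 76.4% vs 61.4%; Nursing: 14.7% vs 2.4% — Committee P is higher every time.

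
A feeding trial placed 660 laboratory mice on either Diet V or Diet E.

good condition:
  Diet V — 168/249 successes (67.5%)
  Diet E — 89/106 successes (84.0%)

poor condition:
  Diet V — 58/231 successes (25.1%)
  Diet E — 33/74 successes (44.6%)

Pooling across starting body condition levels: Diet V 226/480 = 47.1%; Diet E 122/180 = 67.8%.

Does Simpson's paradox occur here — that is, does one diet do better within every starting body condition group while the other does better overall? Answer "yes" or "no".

no

Within each starting body condition level (good condition 67.5% vs 84.0%; poor condition 25.1% vs 44.6%), Diet E has the higher rate every time. Pooled: 47.1% vs 67.8% — Diet E has the higher rate overall. They agree.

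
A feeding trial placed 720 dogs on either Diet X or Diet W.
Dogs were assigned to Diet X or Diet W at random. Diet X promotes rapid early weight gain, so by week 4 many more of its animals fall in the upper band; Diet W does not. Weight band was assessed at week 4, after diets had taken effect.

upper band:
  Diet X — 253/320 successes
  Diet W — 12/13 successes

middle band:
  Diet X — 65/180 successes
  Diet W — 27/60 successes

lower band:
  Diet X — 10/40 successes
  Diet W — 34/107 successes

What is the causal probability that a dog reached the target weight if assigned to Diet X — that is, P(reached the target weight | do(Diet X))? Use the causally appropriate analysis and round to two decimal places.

0.61

The distribution of week-4 weight band is itself part of what the diet does — it is an intermediate outcome. Holding it fixed would remove that part of the effect; the total effect is the pooled difference.
So P(outcome | do(Diet X)) is just the pooled rate for Diet X: 328/540 = 0.607.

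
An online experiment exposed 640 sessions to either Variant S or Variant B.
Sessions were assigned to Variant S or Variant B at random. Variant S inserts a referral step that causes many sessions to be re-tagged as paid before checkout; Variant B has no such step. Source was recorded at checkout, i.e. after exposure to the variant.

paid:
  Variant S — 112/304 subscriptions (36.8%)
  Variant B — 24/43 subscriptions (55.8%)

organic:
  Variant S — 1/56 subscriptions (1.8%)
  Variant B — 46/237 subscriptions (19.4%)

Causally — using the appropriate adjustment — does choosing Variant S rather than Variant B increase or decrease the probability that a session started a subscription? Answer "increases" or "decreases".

Traffic source is recorded after the variant and is itself shifted by it — it sits on the causal path from variant to outcome. Conditioning on a mediator would strip out part of the effect we want; the pooled comparison gives the total causal effect.
Pooled: Variant S 31.4% vs Variant B 25.0%; Variant S is higher overall.

increases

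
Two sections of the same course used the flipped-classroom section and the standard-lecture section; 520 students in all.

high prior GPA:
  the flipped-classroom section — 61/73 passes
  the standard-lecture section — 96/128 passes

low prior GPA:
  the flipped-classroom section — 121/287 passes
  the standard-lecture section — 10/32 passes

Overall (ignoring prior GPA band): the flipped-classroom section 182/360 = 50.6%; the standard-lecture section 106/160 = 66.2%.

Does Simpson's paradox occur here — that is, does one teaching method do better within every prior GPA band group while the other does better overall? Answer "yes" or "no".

Within each prior GPA band level (high prior GPA 83.6% vs 75.0%; low prior GPA 42.2% vs 31.2%), the flipped-classroom section has the higher rate every time. Pooled: 50.6% vs 66.2% — the standard-lecture section has the higher rate overall. The two comparisons disagree.

yes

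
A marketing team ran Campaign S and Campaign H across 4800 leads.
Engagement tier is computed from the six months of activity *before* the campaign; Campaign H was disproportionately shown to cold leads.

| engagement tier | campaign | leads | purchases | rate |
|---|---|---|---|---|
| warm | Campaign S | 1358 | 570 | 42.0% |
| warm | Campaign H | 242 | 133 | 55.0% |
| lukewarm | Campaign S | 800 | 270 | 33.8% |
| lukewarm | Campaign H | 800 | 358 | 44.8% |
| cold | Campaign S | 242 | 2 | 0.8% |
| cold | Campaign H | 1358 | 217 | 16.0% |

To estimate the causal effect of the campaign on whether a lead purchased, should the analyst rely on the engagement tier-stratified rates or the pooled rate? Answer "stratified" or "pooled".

stratified

The engagement tier-specific comparison favours Campaign H throughout, but the pooled figures favour Campaign S. The question is whether to condition on engagement tier.
The imbalance in engagement tier arose from how leads were allocated, not from anything the campaign did; and engagement tier independently affects the outcome. The pooled gap is confounded — condition on engagement tier.
Within each level — warm: 42.0% vs 55.0%; lukewarm: 33.8% vs 44.8%; cold: 0.8% vs 16.0% — Campaign H is higher every time.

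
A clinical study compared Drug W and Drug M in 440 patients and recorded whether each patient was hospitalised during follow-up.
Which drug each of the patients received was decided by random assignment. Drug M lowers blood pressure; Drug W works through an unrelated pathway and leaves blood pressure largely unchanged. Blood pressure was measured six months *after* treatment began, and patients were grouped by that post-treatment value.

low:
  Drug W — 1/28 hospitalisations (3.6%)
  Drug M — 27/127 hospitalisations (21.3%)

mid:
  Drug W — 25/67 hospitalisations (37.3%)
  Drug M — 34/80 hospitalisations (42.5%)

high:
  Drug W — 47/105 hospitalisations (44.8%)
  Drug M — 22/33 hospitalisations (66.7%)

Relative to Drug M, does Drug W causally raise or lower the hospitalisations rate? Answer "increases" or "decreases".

increases

Within every blood pressure level Drug W has the lower rate, yet pooled Drug M does — Simpson's reversal.
Blood pressure is recorded after the drug and is itself shifted by it — it sits on the causal path from drug to outcome. Conditioning on a mediator would strip out part of the effect we want; the pooled comparison gives the total causal effect.
Pooled: Drug W 36.5% vs Drug M 34.6%; Drug M is lower overall.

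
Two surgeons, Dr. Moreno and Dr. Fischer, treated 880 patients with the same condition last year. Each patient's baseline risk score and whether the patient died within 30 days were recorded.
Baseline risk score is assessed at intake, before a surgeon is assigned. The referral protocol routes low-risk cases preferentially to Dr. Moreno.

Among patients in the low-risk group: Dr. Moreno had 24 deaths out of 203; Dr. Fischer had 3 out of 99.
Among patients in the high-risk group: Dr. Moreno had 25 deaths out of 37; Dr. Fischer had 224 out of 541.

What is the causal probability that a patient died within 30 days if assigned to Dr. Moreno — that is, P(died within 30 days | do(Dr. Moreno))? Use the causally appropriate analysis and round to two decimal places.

The imbalance in baseline risk score arose from how patients were allocated, not from anything the surgeon did; and baseline risk score independently affects the outcome. The pooled gap is confounded — condition on baseline risk score.
Standardising Dr. Moreno to the population baseline risk score mix: 0.343·24/203 + 0.657·25/37 = 0.484.

0.48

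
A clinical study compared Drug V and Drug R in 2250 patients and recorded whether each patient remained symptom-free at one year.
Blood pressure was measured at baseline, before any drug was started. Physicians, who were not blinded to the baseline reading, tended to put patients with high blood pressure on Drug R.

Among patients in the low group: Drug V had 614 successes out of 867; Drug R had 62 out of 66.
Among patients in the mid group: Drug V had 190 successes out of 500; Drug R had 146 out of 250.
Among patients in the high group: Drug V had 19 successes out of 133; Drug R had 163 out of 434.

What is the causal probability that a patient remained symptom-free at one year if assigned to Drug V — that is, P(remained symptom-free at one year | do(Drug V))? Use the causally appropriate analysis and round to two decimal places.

0.46

Within every blood pressure level Drug R has the higher rate, yet pooled Drug V does — Simpson's reversal.
Nothing the drug does changes blood pressure; the imbalance is an allocation artefact. With blood pressure also predicting the outcome, the pooled figure is confounded, and the within-stratum comparison is the causal one.
Standardising Drug V to the population blood pressure mix: 0.415·614/867 + 0.333·190/500 + 0.252·19/133 = 0.456.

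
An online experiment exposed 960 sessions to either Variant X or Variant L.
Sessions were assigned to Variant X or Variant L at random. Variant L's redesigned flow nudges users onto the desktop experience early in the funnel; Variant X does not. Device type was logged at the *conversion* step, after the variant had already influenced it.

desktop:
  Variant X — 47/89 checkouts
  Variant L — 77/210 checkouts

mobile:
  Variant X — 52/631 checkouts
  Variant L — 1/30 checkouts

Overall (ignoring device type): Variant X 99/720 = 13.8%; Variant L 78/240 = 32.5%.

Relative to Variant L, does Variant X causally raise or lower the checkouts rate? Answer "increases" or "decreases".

decreases

Within every device type level Variant X has the higher rate, yet pooled Variant L does — Simpson's reversal.
Device type is downstream of the variant. One should not condition on a consequence of treatment, so the overall rates are the right comparison.
Pooled: Variant X 13.8% vs Variant L 32.5%; Variant L is higher overall.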